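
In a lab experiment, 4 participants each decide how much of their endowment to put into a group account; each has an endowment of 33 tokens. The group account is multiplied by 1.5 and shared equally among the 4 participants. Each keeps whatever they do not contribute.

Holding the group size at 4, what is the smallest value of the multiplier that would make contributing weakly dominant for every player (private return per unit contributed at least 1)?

A contributed unit returns (multiplier)/4 to its contributor.
This reaches 1 exactly when the multiplier is 4.

4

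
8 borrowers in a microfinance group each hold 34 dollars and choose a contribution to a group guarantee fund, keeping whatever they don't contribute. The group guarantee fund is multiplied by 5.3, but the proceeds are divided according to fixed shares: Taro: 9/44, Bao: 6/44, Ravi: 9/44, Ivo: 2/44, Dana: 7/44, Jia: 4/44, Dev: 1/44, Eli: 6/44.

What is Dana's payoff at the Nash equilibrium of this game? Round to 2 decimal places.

91.34 dollars

Each unit j contributes comes back to j as 5.3 × (j's share), so j prefers to contribute only if that share exceeds 1/5.3 = 0.1887; otherwise keeping the unit dominates.
Taro and Ravi are above the threshold, contributing 34 each; the remaining 6 contribute 0. Total contributed: 68.
Dana keeps 34 and receives 5.3 × 68 × 7/44 = 57.34 from the group guarantee fund, for a payoff of 91.34.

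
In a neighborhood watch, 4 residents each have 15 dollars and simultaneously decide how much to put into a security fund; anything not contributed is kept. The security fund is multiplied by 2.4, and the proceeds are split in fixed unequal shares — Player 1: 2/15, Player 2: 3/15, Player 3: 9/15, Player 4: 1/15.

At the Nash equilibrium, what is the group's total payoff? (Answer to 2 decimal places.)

Each unit j contributes comes back to j as 2.4 × (j's share), so j prefers to contribute only if that share exceeds 1/2.4 = 0.4167; otherwise keeping the unit dominates.
Player 3 alone (share 9/15) is above the threshold, contributing 15; the remaining 3 contribute 0. Total contributed: 15.
The security fund pays out 2.4 × 15 = 36.00 in total (split across the unequal shares, but the aggregate is all that matters for the group sum).
The 3 free-riders keep 15 each, adding 45. Group total = 45 + 36.00 = 81.00.

81.00 dollars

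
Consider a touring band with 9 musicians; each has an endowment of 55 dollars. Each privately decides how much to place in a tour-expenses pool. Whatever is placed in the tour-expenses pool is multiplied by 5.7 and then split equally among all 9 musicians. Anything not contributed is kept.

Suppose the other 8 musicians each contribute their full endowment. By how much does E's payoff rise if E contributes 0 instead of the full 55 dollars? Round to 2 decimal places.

20.17 dollars

Switching from a contribution of 55 to 0 lets E keep an extra 55 dollars, but lowers the tour-expenses pool by 55, which costs E their own share of that drop: 5.7/9 × 55 = 34.83.
Net gain = 55 − 34.83 = 20.17. The private return per contributed unit (0.6333) is below 1, so free-riding is indeed the best response regardless of what the others do.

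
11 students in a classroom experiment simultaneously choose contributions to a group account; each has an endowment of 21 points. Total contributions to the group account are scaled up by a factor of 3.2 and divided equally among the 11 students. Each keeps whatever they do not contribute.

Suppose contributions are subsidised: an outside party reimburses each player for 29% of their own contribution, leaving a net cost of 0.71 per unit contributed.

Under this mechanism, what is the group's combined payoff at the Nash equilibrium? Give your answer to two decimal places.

With the mechanism, a contributed unit returns (3.2/11) / 0.71 = 0.4097 per unit of net cost — still below 1 — so contributing 0 remains dominant for every player.
Everyone keeps their endowment and the group total is 11 × 21 = 231.

231.00 points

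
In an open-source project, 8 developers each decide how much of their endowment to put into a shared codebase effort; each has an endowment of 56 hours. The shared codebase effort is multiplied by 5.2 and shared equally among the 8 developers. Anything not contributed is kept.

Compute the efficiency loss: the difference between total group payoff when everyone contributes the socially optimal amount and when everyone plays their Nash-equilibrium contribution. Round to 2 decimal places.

1881.60 hours

Each contributed unit returns 5.2/8 = 0.6500 to its contributor — below 1 — so contributing 0 is dominant for every player. At the Nash equilibrium everyone keeps their 56, and the group total is 8 × 56 = 448.
Each contributed unit returns 5.200 to the group as a whole (0.6500 to each of 8 players), which exceeds 1, so the social optimum is full contribution: group total = 5.200 × 448 = 2329.60.
Efficiency loss = 2329.60 − 448 = 1881.60.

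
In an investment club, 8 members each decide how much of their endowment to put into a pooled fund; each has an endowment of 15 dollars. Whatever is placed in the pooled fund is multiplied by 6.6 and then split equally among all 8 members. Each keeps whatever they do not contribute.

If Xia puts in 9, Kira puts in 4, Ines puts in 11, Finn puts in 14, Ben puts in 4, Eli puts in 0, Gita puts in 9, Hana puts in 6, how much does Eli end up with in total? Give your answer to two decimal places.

62.03 dollars

Total contributed: 9 + 4 + 11 + 14 + 4 + 0 + 9 + 6 = 57.
Each receives 6.6 × 57 / 8 = 47.03 from the pooled fund.
Eli keeps 15 − 0 = 15, so Eli's payoff is 15 + 47.03 = 62.03.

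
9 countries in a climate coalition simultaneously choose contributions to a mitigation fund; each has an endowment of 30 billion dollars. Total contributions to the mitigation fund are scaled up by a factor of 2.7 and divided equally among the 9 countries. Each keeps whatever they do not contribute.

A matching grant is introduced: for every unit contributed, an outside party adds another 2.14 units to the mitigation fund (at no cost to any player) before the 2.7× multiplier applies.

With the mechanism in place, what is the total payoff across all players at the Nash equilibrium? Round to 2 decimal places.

With the mechanism, a contributed unit returns 2.7 × 3.14 / 9 = 0.9420 per unit of net cost — still below 1 — so contributing 0 remains dominant for every player.
Everyone keeps their endowment and the group total is 9 × 30 = 270.

270.00 billion dollars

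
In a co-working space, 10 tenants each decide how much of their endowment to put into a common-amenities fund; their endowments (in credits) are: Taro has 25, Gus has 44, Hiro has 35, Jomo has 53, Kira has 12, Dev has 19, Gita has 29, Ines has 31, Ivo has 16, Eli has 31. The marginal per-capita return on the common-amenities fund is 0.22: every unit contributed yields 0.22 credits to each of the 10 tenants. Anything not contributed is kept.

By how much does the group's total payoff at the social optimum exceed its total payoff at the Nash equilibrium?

354.00 credits

The private return per contributed unit is 0.22 < 1 for everyone, so the Nash equilibrium is zero contribution and the group total is Σ E_j = 25 + 44 + 35 + 53 + 12 + 19 + 29 + 31 + 16 + 31 = 295.
Each contributed unit returns 2.200 to the group, so the social optimum is full contribution by everyone: group total = 2.200 × 295 = 649.00.
Efficiency loss = (2.200 − 1) × 295 = 354.00.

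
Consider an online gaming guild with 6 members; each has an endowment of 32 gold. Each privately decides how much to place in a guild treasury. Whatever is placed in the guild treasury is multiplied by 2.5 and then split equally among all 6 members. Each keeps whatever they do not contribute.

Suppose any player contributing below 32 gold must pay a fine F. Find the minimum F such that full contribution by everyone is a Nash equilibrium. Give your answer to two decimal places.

Given the others contribute fully, the best deviation is to contribute 0 (any partial contribution still incurs the fine and gives up units whose private return 0.4167 is below 1).
Deviating from 32 to 0 saves 32 gold but forfeits the deviator's share of the drop in the guild treasury: 2.5/6 × 32 = 13.33.
So the deviation gain is 32 − 13.33 = 18.67, and the fine must be at least 18.67 gold to wipe it out.

18.67 gold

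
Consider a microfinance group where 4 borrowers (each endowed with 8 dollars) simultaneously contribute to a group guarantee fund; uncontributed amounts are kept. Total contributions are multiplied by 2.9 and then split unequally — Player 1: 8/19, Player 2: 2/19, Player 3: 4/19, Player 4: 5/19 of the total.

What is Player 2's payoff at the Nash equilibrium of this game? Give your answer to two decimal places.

Each unit j contributes comes back to j as 2.9 × (j's share), so j prefers to contribute only if that share exceeds 1/2.9 = 0.3448; otherwise keeping the unit dominates.
Only Player 1 (8/19) clears that bar, contributing 8; the remaining 3 contribute 0. Total contributed: 8.
Player 2 keeps 8 and receives 2.9 × 8 × 2/19 = 2.44 from the group guarantee fund, for a payoff of 10.44.

10.44 dollars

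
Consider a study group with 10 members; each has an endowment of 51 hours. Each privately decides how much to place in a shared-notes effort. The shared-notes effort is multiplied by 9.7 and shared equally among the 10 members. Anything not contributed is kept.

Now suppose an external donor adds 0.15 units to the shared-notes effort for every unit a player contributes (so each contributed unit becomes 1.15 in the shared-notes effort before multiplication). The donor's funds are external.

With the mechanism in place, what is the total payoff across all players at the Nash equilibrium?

5689.05 hours

The effective private return per unit is now 9.7 × 1.15 / 10 = 1.1155 > 1, so every player's dominant strategy flips to full contribution.
At the Nash equilibrium everyone contributes 51. Group total payoff = 9.7 × 1.15 × 510 = 5689.05.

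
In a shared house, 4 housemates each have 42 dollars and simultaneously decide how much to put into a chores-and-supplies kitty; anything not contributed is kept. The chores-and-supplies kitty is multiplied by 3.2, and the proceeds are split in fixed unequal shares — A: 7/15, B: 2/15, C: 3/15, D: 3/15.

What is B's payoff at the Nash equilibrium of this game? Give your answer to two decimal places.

59.92 dollars

A player with share s gets back 3.2·s per unit contributed, so full contribution is dominant for anyone with s > 1/3.2 = 0.3125 and zero contribution is dominant for anyone below.
The only share above 0.3125 is A's 7/15, contributing 42; the remaining 3 contribute 0. Total contributed: 42.
B keeps 42 and receives 3.2 × 42 × 2/15 = 17.92 from the chores-and-supplies kitty, for a payoff of 59.92.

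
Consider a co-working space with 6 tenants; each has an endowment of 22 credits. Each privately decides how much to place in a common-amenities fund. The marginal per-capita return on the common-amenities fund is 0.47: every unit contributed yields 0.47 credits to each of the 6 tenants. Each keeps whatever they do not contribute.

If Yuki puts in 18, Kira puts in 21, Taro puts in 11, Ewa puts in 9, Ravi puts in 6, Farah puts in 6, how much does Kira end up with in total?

Total contributed: 18 + 21 + 11 + 9 + 6 + 6 = 71.
Each receives 0.47 × 71 = 33.37 from the common-amenities fund.
Kira keeps 22 − 21 = 1, so Kira's payoff is 1 + 33.37 = 34.37.

34.37 credits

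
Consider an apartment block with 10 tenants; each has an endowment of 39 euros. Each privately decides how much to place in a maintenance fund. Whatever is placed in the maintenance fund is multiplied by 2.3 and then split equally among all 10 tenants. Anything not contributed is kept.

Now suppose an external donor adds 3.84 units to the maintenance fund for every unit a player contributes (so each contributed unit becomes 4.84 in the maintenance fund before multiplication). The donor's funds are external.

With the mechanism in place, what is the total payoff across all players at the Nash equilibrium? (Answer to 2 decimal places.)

The effective private return per unit is now 2.3 × 4.84 / 10 = 1.1132 > 1, so every player's dominant strategy flips to full contribution.
So the Nash equilibrium is full contribution by all 10; the group earns 2.3 × 4.84 × 390 = 4341.48.

4341.48 euros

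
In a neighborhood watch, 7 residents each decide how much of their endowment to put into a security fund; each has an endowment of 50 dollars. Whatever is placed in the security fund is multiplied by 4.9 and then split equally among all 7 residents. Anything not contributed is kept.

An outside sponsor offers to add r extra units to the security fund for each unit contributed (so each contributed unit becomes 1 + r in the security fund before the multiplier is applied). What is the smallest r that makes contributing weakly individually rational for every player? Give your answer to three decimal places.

0.429

With matching at rate r, one contributed unit becomes (1 + r) in the security fund and returns 4.9 × (1 + r) / 7 to the contributor.
Setting this equal to 1: 1 + r = 7/4.9 = 1.4286.
So the minimum matching rate is r = 1.4286 − 1 = 0.429.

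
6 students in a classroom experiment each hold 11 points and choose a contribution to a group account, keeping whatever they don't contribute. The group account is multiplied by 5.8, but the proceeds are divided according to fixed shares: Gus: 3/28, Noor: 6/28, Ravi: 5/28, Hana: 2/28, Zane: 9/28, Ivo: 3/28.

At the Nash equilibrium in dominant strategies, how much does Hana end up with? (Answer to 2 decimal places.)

For player j, contributing a unit is worthwhile iff 5.8 × (j's share) ≥ 1, i.e. iff j's share is at least 0.1724.
Noor, Ravi and Zane are above the threshold, contributing 11 each; the remaining 3 contribute 0. Total contributed: 33.
Hana keeps 11 and receives 5.8 × 33 × 2/28 = 13.67 from the group account, for a payoff of 24.67.

24.67 points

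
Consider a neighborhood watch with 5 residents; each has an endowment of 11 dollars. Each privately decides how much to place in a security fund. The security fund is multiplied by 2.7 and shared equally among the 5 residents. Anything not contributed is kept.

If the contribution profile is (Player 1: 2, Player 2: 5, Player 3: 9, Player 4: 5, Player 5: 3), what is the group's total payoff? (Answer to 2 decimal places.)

95.80 dollars

Total contributed: 2 + 5 + 9 + 5 + 3 = 24; total kept: 5 × 11 − 24 = 31.
The security fund pays out 2.7 × 24 = 64.80 in aggregate.
Group total = 31 + 64.80 = 95.80.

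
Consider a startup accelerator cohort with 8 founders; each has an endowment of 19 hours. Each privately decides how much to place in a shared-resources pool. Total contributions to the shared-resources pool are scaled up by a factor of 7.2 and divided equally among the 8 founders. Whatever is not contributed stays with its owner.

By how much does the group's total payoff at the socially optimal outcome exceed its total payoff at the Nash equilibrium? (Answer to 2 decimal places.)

Each contributed unit returns 7.2/8 = 0.9000 to its contributor — below 1 — so contributing 0 is dominant for every player. At the Nash equilibrium everyone keeps their 19, and the group total is 8 × 19 = 152.
Each contributed unit returns 7.200 to the group as a whole (0.9000 to each of 8 players), which exceeds 1, so the social optimum is full contribution: group total = 7.200 × 152 = 1094.40.
Efficiency loss = 1094.40 − 152 = 942.40.

942.40 hours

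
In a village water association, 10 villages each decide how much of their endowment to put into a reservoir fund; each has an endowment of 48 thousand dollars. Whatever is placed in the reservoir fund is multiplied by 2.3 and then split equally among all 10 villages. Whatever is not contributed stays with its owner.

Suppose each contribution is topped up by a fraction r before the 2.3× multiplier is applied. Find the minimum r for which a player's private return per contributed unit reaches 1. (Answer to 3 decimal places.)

With matching at rate r, one contributed unit becomes (1 + r) in the reservoir fund and returns 2.3 × (1 + r) / 10 to the contributor.
Setting this equal to 1: 1 + r = 10/2.3 = 4.3478.
So the minimum matching rate is r = 4.3478 − 1 = 3.348.

3.348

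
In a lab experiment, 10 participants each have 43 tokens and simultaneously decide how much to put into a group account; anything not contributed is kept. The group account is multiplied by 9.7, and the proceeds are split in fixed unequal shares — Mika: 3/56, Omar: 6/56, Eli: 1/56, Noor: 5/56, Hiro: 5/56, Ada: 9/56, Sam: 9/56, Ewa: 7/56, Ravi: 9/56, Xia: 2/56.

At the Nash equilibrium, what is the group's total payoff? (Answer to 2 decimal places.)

A player with share s gets back 9.7·s per unit contributed, so full contribution is dominant for anyone with s > 1/9.7 = 0.1031 and zero contribution is dominant for anyone below.
Omar, Ada, Sam, Ewa and Ravi clear that bar, contributing 43 each; the remaining 5 contribute 0. Total contributed: 215.
The group account pays out 9.7 × 215 = 2085.50 in total (split across the unequal shares, but the aggregate is all that matters for the group sum).
The 5 free-riders keep 43 each, adding 215. Group total = 215 + 2085.50 = 2300.50.

2300.50 tokens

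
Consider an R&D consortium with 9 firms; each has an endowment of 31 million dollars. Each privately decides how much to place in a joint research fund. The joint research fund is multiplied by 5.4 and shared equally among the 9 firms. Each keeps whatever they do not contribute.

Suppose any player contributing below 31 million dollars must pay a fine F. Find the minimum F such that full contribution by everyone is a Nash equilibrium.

Given the others contribute fully, the best deviation is to contribute 0 (any partial contribution still incurs the fine and gives up units whose private return 0.6000 is below 1).
Deviating from 31 to 0 saves 31 million dollars but forfeits the deviator's share of the drop in the joint research fund: 5.4/9 × 31 = 18.60.
So the deviation gain is 31 − 18.60 = 12.40, and the fine must be at least 12.40 million dollars to wipe it out.

12.40 million dollars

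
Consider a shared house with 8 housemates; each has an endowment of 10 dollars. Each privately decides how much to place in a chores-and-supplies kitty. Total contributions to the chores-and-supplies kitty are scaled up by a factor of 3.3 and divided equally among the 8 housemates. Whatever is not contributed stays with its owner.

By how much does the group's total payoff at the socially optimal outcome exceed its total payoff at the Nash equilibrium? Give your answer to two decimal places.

184.00 dollars

Each contributed unit returns 3.3/8 = 0.4125 to its contributor — below 1 — so contributing 0 is dominant for every player. At the Nash equilibrium everyone keeps their 10, and the group total is 8 × 10 = 80.
Each contributed unit returns 3.300 to the group as a whole (0.4125 to each of 8 players), which exceeds 1, so the social optimum is full contribution: group total = 3.300 × 80 = 264.00.
Efficiency loss = 264.00 − 80 = 184.00.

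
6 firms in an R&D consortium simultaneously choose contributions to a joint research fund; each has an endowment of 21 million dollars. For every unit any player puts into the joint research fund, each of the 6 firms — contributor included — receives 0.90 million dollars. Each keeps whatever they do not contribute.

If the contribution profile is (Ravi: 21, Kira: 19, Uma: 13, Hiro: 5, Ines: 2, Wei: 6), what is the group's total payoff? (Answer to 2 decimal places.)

416.40 million dollars

Total contributed: 21 + 19 + 13 + 5 + 2 + 6 = 66; total kept: 6 × 21 − 66 = 60.
The joint research fund pays out 0.90 × 6 × 66 = 356.40 in aggregate.
Group total = 60 + 356.40 = 416.40.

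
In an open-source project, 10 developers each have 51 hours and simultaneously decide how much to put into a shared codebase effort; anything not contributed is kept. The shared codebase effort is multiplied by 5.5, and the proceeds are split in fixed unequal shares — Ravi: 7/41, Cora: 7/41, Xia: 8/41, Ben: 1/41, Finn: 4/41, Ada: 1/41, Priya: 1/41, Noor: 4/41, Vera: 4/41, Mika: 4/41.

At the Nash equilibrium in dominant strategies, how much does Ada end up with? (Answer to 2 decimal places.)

A player with share s gets back 5.5·s per unit contributed, so full contribution is dominant for anyone with s > 1/5.5 = 0.1818 and zero contribution is dominant for anyone below.
Only Xia (8/41) clears that bar, contributing 51; the remaining 9 contribute 0. Total contributed: 51.
Ada keeps 51 and receives 5.5 × 51 × 1/41 = 6.84 from the shared codebase effort, for a payoff of 57.84.

57.84 hours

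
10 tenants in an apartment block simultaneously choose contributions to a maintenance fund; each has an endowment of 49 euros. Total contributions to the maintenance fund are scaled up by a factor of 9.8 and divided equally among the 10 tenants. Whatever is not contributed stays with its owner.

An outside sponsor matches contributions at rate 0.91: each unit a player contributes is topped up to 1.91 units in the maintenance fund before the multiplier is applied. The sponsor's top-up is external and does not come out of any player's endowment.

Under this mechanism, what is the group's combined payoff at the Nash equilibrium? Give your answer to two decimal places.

9171.82 euros

Under the mechanism each unit contributed yields 9.8 × 1.91 / 10 = 1.8718 back to its contributor per unit of net cost, which exceeds 1, making full contribution the dominant choice for everyone.
At the Nash equilibrium everyone contributes 49. Group total payoff = 9.8 × 1.91 × 490 = 9171.82.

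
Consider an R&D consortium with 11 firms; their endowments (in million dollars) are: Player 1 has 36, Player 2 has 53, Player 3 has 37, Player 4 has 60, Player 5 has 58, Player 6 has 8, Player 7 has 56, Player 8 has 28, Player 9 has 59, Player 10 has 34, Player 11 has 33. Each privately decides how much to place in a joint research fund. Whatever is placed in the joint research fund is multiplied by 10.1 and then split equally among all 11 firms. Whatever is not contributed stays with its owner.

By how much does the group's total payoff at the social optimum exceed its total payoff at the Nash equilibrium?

4204.20 million dollars

The private return per contributed unit is 10.1/11 = 0.9182 < 1 for every player regardless of endowment, so the Nash equilibrium is zero contribution and the group total is Σ E_j = 36 + 53 + 37 + 60 + 58 + 8 + 56 + 28 + 59 + 34 + 33 = 462.
Each contributed unit returns 10.100 to the group, so the social optimum is full contribution by everyone: group total = 10.100 × 462 = 4666.20.
Efficiency loss = (10.100 − 1) × 462 = 4204.20.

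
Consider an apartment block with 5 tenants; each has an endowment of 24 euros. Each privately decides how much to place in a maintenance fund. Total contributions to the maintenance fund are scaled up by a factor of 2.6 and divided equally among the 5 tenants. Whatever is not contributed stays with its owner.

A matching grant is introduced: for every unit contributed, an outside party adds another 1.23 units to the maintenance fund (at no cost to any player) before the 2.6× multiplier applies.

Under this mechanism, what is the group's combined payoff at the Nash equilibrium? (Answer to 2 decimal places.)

695.76 euros

With the mechanism, a contributed unit returns 2.6 × 2.23 / 5 = 1.1596 per unit of net cost to the contributor — now above 1 — so contributing fully is weakly dominant for every player.
So the Nash equilibrium is full contribution by all 5; the group earns 2.6 × 2.23 × 120 = 695.76.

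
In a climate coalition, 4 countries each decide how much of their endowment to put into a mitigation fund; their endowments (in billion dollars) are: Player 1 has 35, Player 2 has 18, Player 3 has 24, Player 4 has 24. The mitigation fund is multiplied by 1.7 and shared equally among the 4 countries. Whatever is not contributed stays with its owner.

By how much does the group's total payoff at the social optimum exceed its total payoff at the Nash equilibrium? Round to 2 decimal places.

70.70 billion dollars

The private return per contributed unit is 1.7/4 = 0.4250 < 1 for every player regardless of endowment, so the Nash equilibrium is zero contribution and the group total is Σ E_j = 35 + 18 + 24 + 24 = 101.
Each contributed unit returns 1.700 to the group, so the social optimum is full contribution by everyone: group total = 1.700 × 101 = 171.70.
Efficiency loss = (1.700 − 1) × 101 = 70.70.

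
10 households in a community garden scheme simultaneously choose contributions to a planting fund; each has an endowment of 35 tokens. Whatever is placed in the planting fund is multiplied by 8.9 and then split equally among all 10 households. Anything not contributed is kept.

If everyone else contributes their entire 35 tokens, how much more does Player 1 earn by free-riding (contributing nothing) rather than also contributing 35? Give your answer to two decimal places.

3.85 tokens

Switching from a contribution of 35 to 0 lets Player 1 keep an extra 35 tokens, but lowers the planting fund by 35, which costs Player 1 their own share of that drop: 8.9/10 × 35 = 31.15.
Net gain = 35 − 31.15 = 3.85. The private return per contributed unit (0.8900) is below 1, so free-riding is indeed the best response regardless of what the others do.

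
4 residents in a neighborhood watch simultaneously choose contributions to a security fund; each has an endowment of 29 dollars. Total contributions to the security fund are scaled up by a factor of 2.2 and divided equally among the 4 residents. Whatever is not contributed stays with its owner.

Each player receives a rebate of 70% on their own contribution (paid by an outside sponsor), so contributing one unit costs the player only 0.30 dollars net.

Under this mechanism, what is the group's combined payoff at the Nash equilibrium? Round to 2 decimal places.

With the mechanism, a contributed unit returns (2.2/4) / 0.30 = 1.8333 per unit of net cost to the contributor — now above 1 — so contributing fully is weakly dominant for every player.
So the Nash equilibrium is full contribution by all 4; the group earns 4 × (29 × 0.70 + 2.2 × 29) = 336.40.

336.40 dollars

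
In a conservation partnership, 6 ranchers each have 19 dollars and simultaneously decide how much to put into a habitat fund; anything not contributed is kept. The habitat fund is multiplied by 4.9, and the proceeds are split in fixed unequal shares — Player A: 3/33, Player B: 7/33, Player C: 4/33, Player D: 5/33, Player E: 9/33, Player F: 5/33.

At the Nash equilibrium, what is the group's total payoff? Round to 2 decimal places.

A player with share s gets back 4.9·s per unit contributed, so full contribution is dominant for anyone with s > 1/4.9 = 0.2041 and zero contribution is dominant for anyone below.
The shares above 0.2041 belong to Player B and Player E, contributing 19 each; the remaining 4 contribute 0. Total contributed: 38.
The habitat fund pays out 4.9 × 38 = 186.20 in total (split across the unequal shares, but the aggregate is all that matters for the group sum).
The 4 free-riders keep 19 each, adding 76. Group total = 76 + 186.20 = 262.20.

262.20 dollars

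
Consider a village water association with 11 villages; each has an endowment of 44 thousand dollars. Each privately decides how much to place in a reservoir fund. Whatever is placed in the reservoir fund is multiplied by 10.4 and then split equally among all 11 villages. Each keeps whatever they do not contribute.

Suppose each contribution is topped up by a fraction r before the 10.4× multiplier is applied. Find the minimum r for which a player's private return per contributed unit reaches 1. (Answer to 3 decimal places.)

With matching at rate r, one contributed unit becomes (1 + r) in the reservoir fund and returns 10.4 × (1 + r) / 11 to the contributor.
Setting this equal to 1: 1 + r = 11/10.4 = 1.0577.
So the minimum matching rate is r = 1.0577 − 1 = 0.058.

0.058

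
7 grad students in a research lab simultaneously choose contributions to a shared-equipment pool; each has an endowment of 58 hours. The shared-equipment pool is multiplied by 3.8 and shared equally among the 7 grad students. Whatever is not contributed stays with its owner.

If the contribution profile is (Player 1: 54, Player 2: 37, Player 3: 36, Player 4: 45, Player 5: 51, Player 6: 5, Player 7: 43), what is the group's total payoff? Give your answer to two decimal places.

Total contributed: 54 + 37 + 36 + 45 + 51 + 5 + 43 = 271; total kept: 7 × 58 − 271 = 135.
The shared-equipment pool pays out 3.8 × 271 = 1029.80 in aggregate.
Group total = 135 + 1029.80 = 1164.80.

1164.80 hours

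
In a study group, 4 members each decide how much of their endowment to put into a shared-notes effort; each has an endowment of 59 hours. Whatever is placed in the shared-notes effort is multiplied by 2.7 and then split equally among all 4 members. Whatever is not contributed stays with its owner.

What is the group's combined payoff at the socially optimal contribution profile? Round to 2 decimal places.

Each contributed unit returns 2.700 to the group as a whole (0.6750 to each of 4 players), which exceeds 1, so the social optimum is full contribution: group total = 2.700 × 236 = 637.20.

637.20 hours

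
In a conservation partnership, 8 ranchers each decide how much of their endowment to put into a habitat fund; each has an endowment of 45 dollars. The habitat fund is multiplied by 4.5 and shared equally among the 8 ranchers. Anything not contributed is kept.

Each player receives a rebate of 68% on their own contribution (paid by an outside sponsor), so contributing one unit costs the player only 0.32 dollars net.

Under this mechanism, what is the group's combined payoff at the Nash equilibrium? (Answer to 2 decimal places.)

1864.80 dollars

With the mechanism, a contributed unit returns (4.5/8) / 0.32 = 1.7578 per unit of net cost to the contributor — now above 1 — so contributing fully is weakly dominant for every player.
So the Nash equilibrium is full contribution by all 8; the group earns 8 × (45 × 0.68 + 4.5 × 45) = 1864.80.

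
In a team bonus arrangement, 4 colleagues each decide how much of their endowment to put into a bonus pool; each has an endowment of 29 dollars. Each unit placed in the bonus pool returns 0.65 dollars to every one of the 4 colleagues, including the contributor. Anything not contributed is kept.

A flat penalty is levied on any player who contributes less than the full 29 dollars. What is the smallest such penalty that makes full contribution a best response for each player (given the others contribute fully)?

Given the others contribute fully, the best deviation is to contribute 0 (any partial contribution still incurs the fine and gives up units whose private return 0.65 is below 1).
Deviating from 29 to 0 saves 29 dollars but forfeits the deviator's share of the drop in the bonus pool: 0.65 × 29 = 18.85.
So the deviation gain is 29 − 18.85 = 10.15, and the fine must be at least 10.15 dollars to wipe it out.

10.15 dollars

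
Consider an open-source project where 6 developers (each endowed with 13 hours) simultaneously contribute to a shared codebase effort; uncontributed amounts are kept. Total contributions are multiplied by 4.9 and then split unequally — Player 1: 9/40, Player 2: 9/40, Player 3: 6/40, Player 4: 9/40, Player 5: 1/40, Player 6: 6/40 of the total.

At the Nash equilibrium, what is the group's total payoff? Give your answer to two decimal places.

230.10 hours

A player with share s gets back 4.9·s per unit contributed, so full contribution is dominant for anyone with s > 1/4.9 = 0.2041 and zero contribution is dominant for anyone below.
Player 1, Player 2 and Player 4 clear that bar, contributing 13 each; the remaining 3 contribute 0. Total contributed: 39.
The shared codebase effort pays out 4.9 × 39 = 191.10 in total (split across the unequal shares, but the aggregate is all that matters for the group sum).
The 3 free-riders keep 13 each, adding 39. Group total = 39 + 191.10 = 230.10.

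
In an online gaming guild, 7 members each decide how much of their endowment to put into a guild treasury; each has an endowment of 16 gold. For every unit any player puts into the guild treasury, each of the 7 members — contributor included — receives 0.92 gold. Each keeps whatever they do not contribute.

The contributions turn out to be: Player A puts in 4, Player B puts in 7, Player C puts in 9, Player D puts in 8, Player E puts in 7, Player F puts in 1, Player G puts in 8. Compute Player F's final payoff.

Total contributed: 4 + 7 + 9 + 8 + 7 + 1 + 8 = 44.
Each receives 0.92 × 44 = 40.48 from the guild treasury.
Player F keeps 16 − 1 = 15, so Player F's payoff is 15 + 40.48 = 55.48.

55.48 gold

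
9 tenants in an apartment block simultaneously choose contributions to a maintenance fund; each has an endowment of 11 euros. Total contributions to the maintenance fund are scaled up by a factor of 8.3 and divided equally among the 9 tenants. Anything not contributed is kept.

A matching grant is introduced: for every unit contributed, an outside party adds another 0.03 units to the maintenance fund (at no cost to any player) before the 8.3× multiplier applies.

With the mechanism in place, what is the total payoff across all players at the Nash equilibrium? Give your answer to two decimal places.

99.00 euros

With the mechanism, a contributed unit returns 8.3 × 1.03 / 9 = 0.9499 per unit of net cost — still below 1 — so contributing 0 remains dominant for every player.
At the Nash equilibrium no one contributes; group total payoff = 9 × 11 = 99.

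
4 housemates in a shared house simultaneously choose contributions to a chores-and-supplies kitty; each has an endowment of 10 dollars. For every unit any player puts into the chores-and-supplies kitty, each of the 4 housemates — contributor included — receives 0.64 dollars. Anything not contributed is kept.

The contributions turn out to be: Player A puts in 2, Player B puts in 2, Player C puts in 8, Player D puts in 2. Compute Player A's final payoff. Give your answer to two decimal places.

16.96 dollars

Total contributed: 2 + 2 + 8 + 2 = 14.
Each receives 0.64 × 14 = 8.96 from the chores-and-supplies kitty.
Player A keeps 10 − 2 = 8, so Player A's payoff is 8 + 8.96 = 16.96.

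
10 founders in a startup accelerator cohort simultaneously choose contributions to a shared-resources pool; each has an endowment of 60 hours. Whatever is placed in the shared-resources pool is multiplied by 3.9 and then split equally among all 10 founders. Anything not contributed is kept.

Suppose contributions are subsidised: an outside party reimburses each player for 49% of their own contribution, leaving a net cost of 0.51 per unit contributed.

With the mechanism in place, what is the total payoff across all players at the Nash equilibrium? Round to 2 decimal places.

With the mechanism, a contributed unit returns (3.9/10) / 0.51 = 0.7647 per unit of net cost — still below 1 — so contributing 0 remains dominant for every player.
Everyone keeps their endowment and the group total is 10 × 60 = 600.

600.00 hours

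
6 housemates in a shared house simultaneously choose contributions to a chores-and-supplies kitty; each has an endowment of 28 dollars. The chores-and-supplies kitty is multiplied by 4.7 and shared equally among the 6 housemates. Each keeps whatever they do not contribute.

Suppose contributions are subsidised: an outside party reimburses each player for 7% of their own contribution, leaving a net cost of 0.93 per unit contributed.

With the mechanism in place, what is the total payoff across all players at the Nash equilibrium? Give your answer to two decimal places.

168.00 dollars

With the mechanism, a contributed unit returns (4.7/6) / 0.93 = 0.8423 per unit of net cost — still below 1 — so contributing 0 remains dominant for every player.
At the Nash equilibrium no one contributes; group total payoff = 6 × 28 = 168.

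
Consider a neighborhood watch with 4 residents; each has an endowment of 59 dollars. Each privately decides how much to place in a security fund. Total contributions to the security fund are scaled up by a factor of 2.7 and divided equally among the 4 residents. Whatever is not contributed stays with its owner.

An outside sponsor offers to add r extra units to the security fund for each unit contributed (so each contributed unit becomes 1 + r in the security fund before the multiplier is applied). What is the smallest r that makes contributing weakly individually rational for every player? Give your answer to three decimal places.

With matching at rate r, one contributed unit becomes (1 + r) in the security fund and returns 2.7 × (1 + r) / 4 to the contributor.
Setting this equal to 1: 1 + r = 4/2.7 = 1.4815.
So the minimum matching rate is r = 1.4815 − 1 = 0.481.

0.481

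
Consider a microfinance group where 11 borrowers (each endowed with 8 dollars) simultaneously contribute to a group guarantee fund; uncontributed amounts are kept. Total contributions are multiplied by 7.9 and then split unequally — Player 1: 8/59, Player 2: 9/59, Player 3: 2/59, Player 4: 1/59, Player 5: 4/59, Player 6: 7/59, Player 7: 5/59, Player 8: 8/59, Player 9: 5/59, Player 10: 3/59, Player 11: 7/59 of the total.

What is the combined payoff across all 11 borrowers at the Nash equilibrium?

Each unit j contributes comes back to j as 7.9 × (j's share), so j prefers to contribute only if that share exceeds 1/7.9 = 0.1266; otherwise keeping the unit dominates.
The shares above 0.1266 belong to Player 1, Player 2 and Player 8, contributing 8 each; the remaining 8 contribute 0. Total contributed: 24.
The group guarantee fund pays out 7.9 × 24 = 189.60 in total (split across the unequal shares, but the aggregate is all that matters for the group sum).
The 8 free-riders keep 8 each, adding 64. Group total = 64 + 189.60 = 253.60.

253.60 dollars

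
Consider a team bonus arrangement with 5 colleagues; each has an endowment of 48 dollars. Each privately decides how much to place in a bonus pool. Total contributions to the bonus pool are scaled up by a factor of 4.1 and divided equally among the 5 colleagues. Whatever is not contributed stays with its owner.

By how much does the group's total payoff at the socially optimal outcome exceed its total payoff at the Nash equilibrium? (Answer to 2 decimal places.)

744.00 dollars

Each contributed unit returns 4.1/5 = 0.8200 to its contributor — below 1 — so contributing 0 is dominant for every player. At the Nash equilibrium everyone keeps their 48, and the group total is 5 × 48 = 240.
Each contributed unit returns 4.100 to the group as a whole (0.8200 to each of 5 players), which exceeds 1, so the social optimum is full contribution: group total = 4.100 × 240 = 984.00.
Efficiency loss = 984.00 − 240 = 744.00.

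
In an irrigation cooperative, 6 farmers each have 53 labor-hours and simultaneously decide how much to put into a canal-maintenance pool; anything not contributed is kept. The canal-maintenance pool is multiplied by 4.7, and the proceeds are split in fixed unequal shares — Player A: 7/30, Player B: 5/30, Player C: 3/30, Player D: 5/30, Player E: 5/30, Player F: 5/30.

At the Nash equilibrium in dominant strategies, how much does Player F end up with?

Each unit j contributes comes back to j as 4.7 × (j's share), so j prefers to contribute only if that share exceeds 1/4.7 = 0.2128; otherwise keeping the unit dominates.
Only Player A (7/30) clears that bar, contributing 53; the remaining 5 contribute 0. Total contributed: 53.
Player F keeps 53 and receives 4.7 × 53 × 5/30 = 41.52 from the canal-maintenance pool, for a payoff of 94.52.

94.52 labor-hours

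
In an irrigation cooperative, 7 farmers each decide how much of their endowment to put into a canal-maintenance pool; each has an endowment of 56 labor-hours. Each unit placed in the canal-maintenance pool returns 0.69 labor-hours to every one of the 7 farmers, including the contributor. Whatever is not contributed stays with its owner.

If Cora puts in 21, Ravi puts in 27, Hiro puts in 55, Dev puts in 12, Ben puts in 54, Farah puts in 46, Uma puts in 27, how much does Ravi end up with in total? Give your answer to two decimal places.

195.98 labor-hours

Total contributed: 21 + 27 + 55 + 12 + 54 + 46 + 27 = 242.
Each receives 0.69 × 242 = 166.98 from the canal-maintenance pool.
Ravi keeps 56 − 27 = 29, so Ravi's payoff is 29 + 166.98 = 195.98.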